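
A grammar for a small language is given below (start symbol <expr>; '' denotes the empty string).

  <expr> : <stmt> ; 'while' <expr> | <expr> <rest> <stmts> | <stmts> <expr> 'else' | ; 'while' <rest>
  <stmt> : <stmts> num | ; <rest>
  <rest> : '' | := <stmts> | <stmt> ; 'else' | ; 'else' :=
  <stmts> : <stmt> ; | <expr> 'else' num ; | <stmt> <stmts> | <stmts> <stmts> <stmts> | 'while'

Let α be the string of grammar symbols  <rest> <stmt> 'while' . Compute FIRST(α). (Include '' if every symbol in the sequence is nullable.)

{ 'while', :=, ; }

Add FIRST(<rest>)\{''} = { 'while', :=, ; }; <rest> is nullable, continue.
Add FIRST(<stmt>) = { 'while', ; }; <stmt> is not nullable, stop.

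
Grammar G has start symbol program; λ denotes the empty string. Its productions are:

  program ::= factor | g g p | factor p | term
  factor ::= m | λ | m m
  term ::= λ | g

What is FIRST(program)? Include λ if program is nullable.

{ g, m, p, λ }

From program ::= factor: add FIRST(factor) = { m, λ } (including λ since factor is nullable).
program ::= g g p contributes {g}.
From program ::= factor p: factor nullable, take FIRST(factor) ∪ {p} = { m, p }.
From program ::= term: add FIRST(term) = { g, λ } (including λ since term is nullable).
Union: FIRST(program) = { g, m, p, λ }.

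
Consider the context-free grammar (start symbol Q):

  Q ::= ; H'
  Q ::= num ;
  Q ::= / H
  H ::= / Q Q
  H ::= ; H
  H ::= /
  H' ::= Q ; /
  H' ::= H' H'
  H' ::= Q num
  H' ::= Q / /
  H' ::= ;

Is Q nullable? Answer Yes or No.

No

No nonterminal in this grammar is nullable.
No production of Q has an RHS whose symbols are all nullable, so Q is not nullable.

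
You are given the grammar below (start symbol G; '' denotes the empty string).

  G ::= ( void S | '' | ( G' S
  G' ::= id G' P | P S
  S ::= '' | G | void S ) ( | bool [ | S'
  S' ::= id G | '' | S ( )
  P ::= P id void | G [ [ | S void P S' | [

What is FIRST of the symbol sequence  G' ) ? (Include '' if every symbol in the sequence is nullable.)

Add FIRST(G') = { (, [, bool, id, void }; G' is not nullable, stop.

{ (, [, bool, id, void }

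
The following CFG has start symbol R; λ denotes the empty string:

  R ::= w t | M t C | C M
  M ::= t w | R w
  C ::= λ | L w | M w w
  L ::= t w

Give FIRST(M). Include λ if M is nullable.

M ::= t w contributes {t}.
From M ::= R w: add FIRST(R) = { t, w }.
Union: FIRST(M) = { t, w }.

{ t, w }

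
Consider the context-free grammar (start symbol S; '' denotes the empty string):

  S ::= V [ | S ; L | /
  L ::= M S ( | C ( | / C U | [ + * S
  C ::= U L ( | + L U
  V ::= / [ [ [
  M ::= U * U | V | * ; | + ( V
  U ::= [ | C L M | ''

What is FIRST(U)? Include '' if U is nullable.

{ *, +, /, [, '' }

U ::= [ contributes {[}.
From U ::= C L M: add FIRST(C) = { *, +, /, [ }.
U ::= '' contributes ''.
Union: FIRST(U) = { *, +, /, [, '' }.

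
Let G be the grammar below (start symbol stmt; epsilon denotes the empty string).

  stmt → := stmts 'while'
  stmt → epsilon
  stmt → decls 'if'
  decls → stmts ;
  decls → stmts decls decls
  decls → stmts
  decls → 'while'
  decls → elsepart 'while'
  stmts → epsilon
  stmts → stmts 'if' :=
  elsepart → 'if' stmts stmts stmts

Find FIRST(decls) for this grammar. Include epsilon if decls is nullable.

{ 'if', 'while', ;, epsilon }

From decls → stmts ;: stmts nullable, take FIRST(stmts) ∪ {;} = { 'if', ; }.
From decls → stmts decls decls: stmts, decls, decls nullable, take FIRST(stmts) ∪ FIRST(decls) ∪ FIRST(decls) = { 'if', 'while', ; }; also epsilon since the whole RHS is nullable.
From decls → stmts: add FIRST(stmts) = { 'if', epsilon } (including epsilon since stmts is nullable).
decls → 'while' contributes {'while'}.
From decls → elsepart 'while': add FIRST(elsepart) = { 'if' }.
Union: FIRST(decls) = { 'if', 'while', ;, epsilon }.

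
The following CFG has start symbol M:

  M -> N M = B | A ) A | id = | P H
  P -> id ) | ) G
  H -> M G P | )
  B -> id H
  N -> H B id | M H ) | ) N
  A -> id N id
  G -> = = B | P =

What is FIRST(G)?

G -> = = B contributes {=}.
From G -> P =: add FIRST(P) = { ), id }.
Union: FIRST(G) = { ), =, id }.

{ ), =, id }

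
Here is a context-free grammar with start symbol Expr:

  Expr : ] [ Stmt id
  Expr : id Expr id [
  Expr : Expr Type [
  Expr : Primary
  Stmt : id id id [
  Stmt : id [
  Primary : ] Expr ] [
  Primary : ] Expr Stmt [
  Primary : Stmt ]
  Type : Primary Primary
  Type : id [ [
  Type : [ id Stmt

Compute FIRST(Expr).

Expr : ] [ Stmt id contributes {]}.
Expr : id Expr id [ contributes {id}.
From Expr : Expr Type [: add FIRST(Expr) = { ], id }.
From Expr : Primary: add FIRST(Primary) = { ], id }.
Union: FIRST(Expr) = { ], id }.

{ ], id }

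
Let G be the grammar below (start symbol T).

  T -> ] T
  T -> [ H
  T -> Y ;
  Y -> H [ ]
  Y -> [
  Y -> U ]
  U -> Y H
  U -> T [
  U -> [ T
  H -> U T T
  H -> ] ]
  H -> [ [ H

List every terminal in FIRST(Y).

{ [, ] }

From Y -> H [ ]: add FIRST(H) = { [, ] }.
Y -> [ contributes {[}.
From Y -> U ]: add FIRST(U) = { [, ] }.
Union: FIRST(Y) = { [, ] }.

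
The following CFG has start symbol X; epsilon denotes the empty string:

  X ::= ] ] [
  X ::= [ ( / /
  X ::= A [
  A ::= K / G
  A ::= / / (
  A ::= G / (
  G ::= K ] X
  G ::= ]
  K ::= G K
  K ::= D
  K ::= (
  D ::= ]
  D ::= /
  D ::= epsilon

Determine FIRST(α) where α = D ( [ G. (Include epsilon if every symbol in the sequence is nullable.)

Add FIRST(D)\{epsilon} = { /, ] }; D is nullable, continue.
( is a terminal; add {(} and stop.

{ (, /, ] }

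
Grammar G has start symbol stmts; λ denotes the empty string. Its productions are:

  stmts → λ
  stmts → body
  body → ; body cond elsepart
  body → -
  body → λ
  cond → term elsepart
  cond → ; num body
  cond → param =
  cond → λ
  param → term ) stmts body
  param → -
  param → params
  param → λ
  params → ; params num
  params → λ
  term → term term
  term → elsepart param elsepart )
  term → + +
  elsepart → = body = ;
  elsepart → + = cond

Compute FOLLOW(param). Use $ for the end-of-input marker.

In cond → param =: add FIRST(=) = { = }.
In term → elsepart param elsepart ): add FIRST(elsepart )) = { +, = }.
Union: FOLLOW(param) = { +, = }.

{ +, = }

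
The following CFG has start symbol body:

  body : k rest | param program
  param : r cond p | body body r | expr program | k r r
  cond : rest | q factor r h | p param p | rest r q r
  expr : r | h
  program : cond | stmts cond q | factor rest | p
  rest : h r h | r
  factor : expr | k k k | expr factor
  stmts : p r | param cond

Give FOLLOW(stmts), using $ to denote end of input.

{ h, p, q, r }

In program : stmts cond q: add FIRST(cond q) = { h, p, q, r }.
Union: FOLLOW(stmts) = { h, p, q, r }.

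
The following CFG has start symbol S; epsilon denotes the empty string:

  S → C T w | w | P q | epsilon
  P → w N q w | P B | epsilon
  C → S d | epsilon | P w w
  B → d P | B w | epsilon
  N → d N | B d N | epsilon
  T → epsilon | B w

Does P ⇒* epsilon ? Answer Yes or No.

Yes

P has an epsilon-production, so P ⇒ epsilon.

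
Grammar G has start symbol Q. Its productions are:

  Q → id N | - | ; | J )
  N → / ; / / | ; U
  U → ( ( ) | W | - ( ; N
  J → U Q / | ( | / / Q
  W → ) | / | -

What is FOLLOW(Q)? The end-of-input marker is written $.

{ $, ), / }

Q is the start symbol, so $ ∈ FOLLOW(Q).
In J → U Q /: add FIRST(/) = { / }.
In J → / / Q: Q is at the end, add FOLLOW(J) = { ) }.
Union: FOLLOW(Q) = { $, ), / }.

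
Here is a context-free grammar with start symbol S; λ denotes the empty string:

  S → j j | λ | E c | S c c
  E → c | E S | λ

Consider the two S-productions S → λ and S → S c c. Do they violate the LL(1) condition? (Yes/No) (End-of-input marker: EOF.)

FIRST(λ) = { λ } and FIRST(S c c) = { c, j }.
The first alternative is nullable and FOLLOW(S) = { EOF, c, j } shares c with FIRST of the second — conflict.

Yes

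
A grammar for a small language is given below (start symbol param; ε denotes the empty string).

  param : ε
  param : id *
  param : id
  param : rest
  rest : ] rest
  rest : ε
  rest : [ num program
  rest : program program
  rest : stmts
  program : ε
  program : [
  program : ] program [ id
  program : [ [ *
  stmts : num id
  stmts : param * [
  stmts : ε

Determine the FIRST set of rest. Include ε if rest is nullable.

{ *, [, ], id, num, ε }

rest : ] rest contributes {]}.
rest : ε contributes ε.
rest : [ num program contributes {[}.
From rest : program program: program, program nullable, take FIRST(program) ∪ FIRST(program) = { [, ] }; also ε since the whole RHS is nullable.
From rest : stmts: add FIRST(stmts) = { *, [, ], id, num, ε } (including ε since stmts is nullable).
Union: FIRST(rest) = { *, [, ], id, num, ε }.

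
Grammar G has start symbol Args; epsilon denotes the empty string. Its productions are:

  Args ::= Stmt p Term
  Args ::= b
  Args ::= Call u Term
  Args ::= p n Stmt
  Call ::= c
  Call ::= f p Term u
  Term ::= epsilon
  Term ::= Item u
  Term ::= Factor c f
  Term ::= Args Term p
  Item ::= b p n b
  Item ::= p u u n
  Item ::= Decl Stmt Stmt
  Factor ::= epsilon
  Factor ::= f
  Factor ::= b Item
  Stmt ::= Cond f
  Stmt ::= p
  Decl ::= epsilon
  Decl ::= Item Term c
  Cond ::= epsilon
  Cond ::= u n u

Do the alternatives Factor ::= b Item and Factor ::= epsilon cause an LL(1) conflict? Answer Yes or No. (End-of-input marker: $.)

FIRST(b Item) = { b } and FIRST(epsilon) = { epsilon }.
The second is nullable but FOLLOW(Factor) = { c } is disjoint from FIRST of the first.

No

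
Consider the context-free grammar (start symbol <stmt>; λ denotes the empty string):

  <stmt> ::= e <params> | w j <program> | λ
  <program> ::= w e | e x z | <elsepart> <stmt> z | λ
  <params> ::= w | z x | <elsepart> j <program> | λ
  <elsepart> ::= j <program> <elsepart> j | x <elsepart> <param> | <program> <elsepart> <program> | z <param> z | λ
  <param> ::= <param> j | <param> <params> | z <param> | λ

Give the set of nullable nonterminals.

Directly nullable (have an λ-production): <stmt>, <program>, <params>, <elsepart>, <param>.

{ <elsepart>, <param>, <params>, <program>, <stmt> }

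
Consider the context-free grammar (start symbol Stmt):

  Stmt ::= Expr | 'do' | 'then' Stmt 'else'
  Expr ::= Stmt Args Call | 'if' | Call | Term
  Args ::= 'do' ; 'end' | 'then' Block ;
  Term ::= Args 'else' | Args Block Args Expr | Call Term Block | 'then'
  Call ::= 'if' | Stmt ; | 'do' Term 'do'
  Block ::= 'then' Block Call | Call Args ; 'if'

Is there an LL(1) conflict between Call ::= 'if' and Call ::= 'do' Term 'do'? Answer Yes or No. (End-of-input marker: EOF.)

No

FIRST('if') = { 'if' } and FIRST('do' Term 'do') = { 'do' }.
The FIRST sets are disjoint and neither alternative is nullable — no conflict.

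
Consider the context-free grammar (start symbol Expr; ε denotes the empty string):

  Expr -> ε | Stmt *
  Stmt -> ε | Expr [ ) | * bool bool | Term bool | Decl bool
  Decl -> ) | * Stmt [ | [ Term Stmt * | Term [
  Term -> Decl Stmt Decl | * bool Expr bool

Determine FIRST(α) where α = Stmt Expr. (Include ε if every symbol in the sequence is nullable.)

{ ), *, [, ε }

Add FIRST(Stmt)\{ε} = { ), *, [ }; Stmt is nullable, continue.
Add FIRST(Expr)\{ε} = { ), *, [ }; Expr is nullable, continue.
Every symbol is nullable, so include ε.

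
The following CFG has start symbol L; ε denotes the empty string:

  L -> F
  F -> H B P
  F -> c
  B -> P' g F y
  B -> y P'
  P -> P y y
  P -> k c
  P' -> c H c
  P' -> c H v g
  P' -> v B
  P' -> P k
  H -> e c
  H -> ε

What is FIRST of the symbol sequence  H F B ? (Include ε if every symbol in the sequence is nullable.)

{ c, e, k, v, y }

Add FIRST(H)\{ε} = { e }; H is nullable, continue.
Add FIRST(F) = { c, e, k, v, y }; F is not nullable, stop.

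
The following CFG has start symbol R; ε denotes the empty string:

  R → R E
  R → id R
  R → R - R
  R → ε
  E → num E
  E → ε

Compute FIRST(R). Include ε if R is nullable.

{ -, id, num, ε }

From R → R E: R, E nullable, take FIRST(R) ∪ FIRST(E) = { -, id, num }; also ε since the whole RHS is nullable.
R → id R contributes {id}.
From R → R - R: R nullable, take FIRST(R) ∪ {-} = { -, id, num }.
R → ε contributes ε.
Union: FIRST(R) = { -, id, num, ε }.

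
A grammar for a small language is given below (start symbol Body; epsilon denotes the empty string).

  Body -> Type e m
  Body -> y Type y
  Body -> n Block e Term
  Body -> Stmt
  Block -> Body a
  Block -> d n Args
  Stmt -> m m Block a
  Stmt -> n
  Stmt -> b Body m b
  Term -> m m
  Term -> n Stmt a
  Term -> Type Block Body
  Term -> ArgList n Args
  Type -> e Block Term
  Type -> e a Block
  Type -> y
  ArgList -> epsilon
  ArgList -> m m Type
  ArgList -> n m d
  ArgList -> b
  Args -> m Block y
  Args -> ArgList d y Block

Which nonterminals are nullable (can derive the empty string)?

Directly nullable (have an epsilon-production): ArgList.
No other nonterminal has a production whose RHS symbols are all nullable.

{ ArgList }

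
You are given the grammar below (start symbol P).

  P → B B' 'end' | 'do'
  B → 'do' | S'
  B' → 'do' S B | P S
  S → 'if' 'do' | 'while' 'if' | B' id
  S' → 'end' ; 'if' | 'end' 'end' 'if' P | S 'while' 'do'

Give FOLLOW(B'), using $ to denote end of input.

{ 'end', id }

In P → B B' 'end': add FIRST('end') = { 'end' }.
In S → B' id: add FIRST(id) = { id }.
Union: FOLLOW(B') = { 'end', id }.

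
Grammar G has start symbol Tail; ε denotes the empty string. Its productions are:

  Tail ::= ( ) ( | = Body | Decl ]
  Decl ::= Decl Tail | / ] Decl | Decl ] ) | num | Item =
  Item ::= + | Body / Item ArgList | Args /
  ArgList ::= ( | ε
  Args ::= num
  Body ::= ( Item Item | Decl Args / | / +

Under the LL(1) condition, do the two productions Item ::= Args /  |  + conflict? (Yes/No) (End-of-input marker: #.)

No

FIRST(Args /) = { num } and FIRST(+) = { + }.
The FIRST sets are disjoint and neither alternative is nullable — no conflict.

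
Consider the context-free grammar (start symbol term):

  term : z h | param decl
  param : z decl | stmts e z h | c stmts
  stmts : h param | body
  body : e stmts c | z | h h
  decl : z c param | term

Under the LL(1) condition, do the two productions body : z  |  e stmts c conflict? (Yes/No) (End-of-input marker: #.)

FIRST(z) = { z } and FIRST(e stmts c) = { e }.
The FIRST sets are disjoint and neither alternative is nullable — no conflict.

No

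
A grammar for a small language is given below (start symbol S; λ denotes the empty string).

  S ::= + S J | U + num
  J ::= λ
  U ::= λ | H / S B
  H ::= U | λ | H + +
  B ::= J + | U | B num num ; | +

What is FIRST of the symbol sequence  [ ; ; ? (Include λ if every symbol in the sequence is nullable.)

[ is a terminal; add {[} and stop.

{ [ }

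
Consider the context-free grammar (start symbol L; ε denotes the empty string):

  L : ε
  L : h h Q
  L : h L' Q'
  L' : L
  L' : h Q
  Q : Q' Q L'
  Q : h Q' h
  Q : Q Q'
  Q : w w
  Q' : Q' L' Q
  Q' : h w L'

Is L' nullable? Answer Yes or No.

L' : L and each of L is nullable, so L' ⇒* ε.

Yes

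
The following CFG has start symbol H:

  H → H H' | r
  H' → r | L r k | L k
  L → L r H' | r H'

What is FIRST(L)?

{ r }

From L → L r H': add FIRST(L) = { r }.
L → r H' contributes {r}.
Union: FIRST(L) = { r }.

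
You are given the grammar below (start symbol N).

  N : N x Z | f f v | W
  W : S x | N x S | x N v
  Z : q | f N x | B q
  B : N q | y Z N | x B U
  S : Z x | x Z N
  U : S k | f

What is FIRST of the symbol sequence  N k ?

{ f, q, x, y }

Add FIRST(N) = { f, q, x, y }; N is not nullable, stop.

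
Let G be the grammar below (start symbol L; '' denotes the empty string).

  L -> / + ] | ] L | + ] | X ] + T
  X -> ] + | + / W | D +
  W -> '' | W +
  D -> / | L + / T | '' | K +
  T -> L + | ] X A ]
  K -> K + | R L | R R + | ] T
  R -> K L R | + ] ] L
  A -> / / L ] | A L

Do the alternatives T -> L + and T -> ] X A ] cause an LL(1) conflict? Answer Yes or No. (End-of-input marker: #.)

FIRST(L +) = { +, /, ] } and FIRST(] X A ]) = { ] }.
Both contain ], so the two alternatives are not disjoint — LL(1) conflict.

Yes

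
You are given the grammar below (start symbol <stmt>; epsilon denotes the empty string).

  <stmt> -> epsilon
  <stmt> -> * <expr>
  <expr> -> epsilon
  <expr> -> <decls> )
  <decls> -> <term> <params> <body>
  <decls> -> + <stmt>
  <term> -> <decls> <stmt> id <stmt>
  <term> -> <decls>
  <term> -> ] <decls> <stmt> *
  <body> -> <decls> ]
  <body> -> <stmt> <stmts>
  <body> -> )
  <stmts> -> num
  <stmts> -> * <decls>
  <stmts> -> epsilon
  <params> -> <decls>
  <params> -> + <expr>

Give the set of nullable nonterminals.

Directly nullable (have an epsilon-production): <stmt>, <expr>, <stmts>.
<body> -> <stmt> <stmts> with every symbol nullable, so <body> is nullable.
No other nonterminal has a production whose RHS symbols are all nullable.

{ <body>, <expr>, <stmt>, <stmts> }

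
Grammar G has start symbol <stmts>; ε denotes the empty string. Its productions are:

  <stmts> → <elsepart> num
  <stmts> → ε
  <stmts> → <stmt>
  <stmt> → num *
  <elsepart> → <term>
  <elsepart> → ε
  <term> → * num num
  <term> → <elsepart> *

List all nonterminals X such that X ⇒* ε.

{ <elsepart>, <stmts> }

Directly nullable (have an ε-production): <stmts>, <elsepart>.
No other nonterminal has a production whose RHS symbols are all nullable.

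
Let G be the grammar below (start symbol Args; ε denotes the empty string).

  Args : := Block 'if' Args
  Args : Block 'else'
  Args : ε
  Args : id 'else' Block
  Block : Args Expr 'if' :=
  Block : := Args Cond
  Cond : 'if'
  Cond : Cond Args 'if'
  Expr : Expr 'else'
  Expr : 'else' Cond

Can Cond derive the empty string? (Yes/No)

No

Nullable nonterminals: Args.
No production of Cond has an RHS whose symbols are all nullable, so Cond is not nullable.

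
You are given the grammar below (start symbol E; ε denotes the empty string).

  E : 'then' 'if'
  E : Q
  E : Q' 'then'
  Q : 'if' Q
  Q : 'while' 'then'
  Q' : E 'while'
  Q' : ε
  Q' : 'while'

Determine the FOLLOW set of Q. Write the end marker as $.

{ $, 'while' }

In E : Q: Q is at the end, add FOLLOW(E) = { $, 'while' }.
In Q : 'if' Q: Q is at the end, add FOLLOW(Q) = { $, 'while' }.
Union: FOLLOW(Q) = { $, 'while' }.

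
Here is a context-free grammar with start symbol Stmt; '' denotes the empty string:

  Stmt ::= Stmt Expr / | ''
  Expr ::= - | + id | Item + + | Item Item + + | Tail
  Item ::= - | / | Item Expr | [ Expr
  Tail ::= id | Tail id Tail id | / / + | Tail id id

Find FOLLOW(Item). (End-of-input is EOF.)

{ +, -, /, [, id }

In Expr ::= Item + +: add FIRST(+ +) = { + }.
In Expr ::= Item Item + +: add FIRST(Item + +) = { -, /, [ }.
In Expr ::= Item Item + +: add FIRST(+ +) = { + }.
In Item ::= Item Expr: add FIRST(Expr) = { +, -, /, [, id }.
Union: FOLLOW(Item) = { +, -, /, [, id }.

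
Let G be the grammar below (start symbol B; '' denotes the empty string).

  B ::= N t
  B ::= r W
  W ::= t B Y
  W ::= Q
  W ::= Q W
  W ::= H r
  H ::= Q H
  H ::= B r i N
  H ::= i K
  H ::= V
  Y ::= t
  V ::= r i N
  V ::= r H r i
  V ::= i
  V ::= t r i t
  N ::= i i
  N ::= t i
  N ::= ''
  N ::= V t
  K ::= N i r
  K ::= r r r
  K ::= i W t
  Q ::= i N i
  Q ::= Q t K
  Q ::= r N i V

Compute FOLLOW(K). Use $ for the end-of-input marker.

In H ::= i K: K is at the end, add FOLLOW(H) = { r }.
In Q ::= Q t K: K is at the end, add FOLLOW(Q) = { $, i, r, t }.
Union: FOLLOW(K) = { $, i, r, t }.

{ $, i, r, t }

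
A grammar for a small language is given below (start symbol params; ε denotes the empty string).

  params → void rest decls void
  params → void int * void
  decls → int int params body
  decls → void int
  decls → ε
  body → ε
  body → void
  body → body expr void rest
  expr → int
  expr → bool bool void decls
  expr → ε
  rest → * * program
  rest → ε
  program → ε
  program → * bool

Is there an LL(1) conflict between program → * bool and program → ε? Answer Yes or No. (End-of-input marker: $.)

FIRST(* bool) = { * } and FIRST(ε) = { ε }.
The second is nullable but FOLLOW(program) = { bool, int, void } is disjoint from FIRST of the first.

No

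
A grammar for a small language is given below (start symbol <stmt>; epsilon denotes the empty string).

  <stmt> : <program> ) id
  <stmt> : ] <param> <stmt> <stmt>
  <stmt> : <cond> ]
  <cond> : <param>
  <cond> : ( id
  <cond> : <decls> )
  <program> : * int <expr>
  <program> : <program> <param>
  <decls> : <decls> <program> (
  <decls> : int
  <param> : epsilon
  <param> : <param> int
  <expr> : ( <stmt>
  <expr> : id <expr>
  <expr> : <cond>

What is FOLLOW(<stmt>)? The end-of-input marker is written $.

<stmt> is the start symbol, so $ ∈ FOLLOW(<stmt>).
In <stmt> : ] <param> <stmt> <stmt>: add FIRST(<stmt>) = { (, *, ], int }.
In <stmt> : ] <param> <stmt> <stmt>: <stmt> is at the end, add FOLLOW(<stmt>) = { $, (, ), *, ], int }.
In <expr> : ( <stmt>: <stmt> is at the end, add FOLLOW(<expr>) = { (, ), int }.
Union: FOLLOW(<stmt>) = { $, (, ), *, ], int }.

{ $, (, ), *, ], int }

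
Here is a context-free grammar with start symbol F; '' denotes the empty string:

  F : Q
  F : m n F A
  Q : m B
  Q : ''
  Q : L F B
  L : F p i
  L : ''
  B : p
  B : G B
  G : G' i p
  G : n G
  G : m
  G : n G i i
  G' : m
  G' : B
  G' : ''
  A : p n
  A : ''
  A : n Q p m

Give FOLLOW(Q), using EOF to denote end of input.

{ EOF, i, m, n, p }

In F : Q: Q is at the end, add FOLLOW(F) = { EOF, i, m, n, p }.
In A : n Q p m: add FIRST(p m) = { p }.
Union: FOLLOW(Q) = { EOF, i, m, n, p }.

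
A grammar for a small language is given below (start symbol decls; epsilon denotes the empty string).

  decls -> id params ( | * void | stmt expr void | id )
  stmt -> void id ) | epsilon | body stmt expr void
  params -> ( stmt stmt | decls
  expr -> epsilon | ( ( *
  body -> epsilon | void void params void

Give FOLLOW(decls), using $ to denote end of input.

{ $, (, void }

decls is the start symbol, so $ ∈ FOLLOW(decls).
In params -> decls: decls is at the end, add FOLLOW(params) = { (, void }.
Union: FOLLOW(decls) = { $, (, void }.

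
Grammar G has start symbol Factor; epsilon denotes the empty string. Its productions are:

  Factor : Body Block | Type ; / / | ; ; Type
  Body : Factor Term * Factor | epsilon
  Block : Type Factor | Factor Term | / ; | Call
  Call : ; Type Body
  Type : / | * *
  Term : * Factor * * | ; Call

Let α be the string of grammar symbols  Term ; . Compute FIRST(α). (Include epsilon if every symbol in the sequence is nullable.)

Add FIRST(Term) = { *, ; }; Term is not nullable, stop.

{ *, ; }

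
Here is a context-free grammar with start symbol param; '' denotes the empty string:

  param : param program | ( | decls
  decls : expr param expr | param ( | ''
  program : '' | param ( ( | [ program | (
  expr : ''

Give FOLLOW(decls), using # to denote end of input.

In param : decls: decls is at the end, add FOLLOW(param) = { #, (, [ }.
Union: FOLLOW(decls) = { #, (, [ }.

{ #, (, [ }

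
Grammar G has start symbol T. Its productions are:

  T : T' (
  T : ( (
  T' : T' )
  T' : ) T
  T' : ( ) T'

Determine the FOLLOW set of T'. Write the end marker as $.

In T : T' (: add FIRST(() = { ( }.
In T' : T' ): add FIRST()) = { ) }.
In T' : ( ) T': T' is at the end, add FOLLOW(T') = { (, ) }.
Union: FOLLOW(T') = { (, ) }.

{ (, ) }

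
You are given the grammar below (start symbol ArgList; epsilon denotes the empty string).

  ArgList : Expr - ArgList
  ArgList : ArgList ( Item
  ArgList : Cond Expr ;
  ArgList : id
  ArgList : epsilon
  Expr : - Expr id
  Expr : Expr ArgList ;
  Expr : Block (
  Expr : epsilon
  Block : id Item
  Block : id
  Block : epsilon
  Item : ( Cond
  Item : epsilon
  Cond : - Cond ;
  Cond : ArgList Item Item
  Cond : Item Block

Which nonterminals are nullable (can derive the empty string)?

{ ArgList, Block, Cond, Expr, Item }

Directly nullable (have an epsilon-production): ArgList, Expr, Block, Item.
Cond : ArgList Item Item with every symbol nullable, so Cond is nullable.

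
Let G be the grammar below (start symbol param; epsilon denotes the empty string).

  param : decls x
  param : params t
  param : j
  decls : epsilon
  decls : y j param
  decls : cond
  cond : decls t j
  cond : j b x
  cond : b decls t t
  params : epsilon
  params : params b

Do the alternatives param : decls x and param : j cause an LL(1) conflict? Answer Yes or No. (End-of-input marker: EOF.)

FIRST(decls x) = { b, j, t, x, y } and FIRST(j) = { j }.
Both contain j, so the two alternatives are not disjoint — LL(1) conflict.

Yes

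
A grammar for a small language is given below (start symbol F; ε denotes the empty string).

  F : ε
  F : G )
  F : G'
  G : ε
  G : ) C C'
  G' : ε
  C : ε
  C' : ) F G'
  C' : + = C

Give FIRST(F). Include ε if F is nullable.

{ ), ε }

F : ε contributes ε.
From F : G ): G nullable, take FIRST(G) ∪ {)} = { ) }.
From F : G': add FIRST(G') = { ε } (including ε since G' is nullable).
Union: FIRST(F) = { ), ε }.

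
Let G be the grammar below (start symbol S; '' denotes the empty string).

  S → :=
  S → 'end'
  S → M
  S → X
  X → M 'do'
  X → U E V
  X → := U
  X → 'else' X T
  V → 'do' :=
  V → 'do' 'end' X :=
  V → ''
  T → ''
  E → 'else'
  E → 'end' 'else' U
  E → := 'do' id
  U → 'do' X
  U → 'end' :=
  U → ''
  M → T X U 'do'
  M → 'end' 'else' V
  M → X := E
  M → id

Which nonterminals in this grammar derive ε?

{ T, U, V }

Directly nullable (have an ''-production): V, T, U.
No other nonterminal has a production whose RHS symbols are all nullable.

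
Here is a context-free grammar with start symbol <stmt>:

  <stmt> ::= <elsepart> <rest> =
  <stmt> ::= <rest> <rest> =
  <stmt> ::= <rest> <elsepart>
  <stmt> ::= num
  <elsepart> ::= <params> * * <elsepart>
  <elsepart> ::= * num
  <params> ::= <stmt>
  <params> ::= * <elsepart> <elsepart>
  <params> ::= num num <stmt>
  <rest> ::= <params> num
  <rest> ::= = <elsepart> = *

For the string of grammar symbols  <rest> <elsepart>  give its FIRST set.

Add FIRST(<rest>) = { *, =, num }; <rest> is not nullable, stop.

{ *, =, num }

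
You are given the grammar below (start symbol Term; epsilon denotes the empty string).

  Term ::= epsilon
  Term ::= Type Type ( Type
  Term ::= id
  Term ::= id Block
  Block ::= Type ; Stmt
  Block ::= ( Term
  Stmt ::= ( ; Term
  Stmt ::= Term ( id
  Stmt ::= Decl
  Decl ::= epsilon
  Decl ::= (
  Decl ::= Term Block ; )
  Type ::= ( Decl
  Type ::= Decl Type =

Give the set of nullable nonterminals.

Directly nullable (have an epsilon-production): Term, Decl.
Stmt ::= Decl with every symbol nullable, so Stmt is nullable.
No other nonterminal has a production whose RHS symbols are all nullable.

{ Decl, Stmt, Term }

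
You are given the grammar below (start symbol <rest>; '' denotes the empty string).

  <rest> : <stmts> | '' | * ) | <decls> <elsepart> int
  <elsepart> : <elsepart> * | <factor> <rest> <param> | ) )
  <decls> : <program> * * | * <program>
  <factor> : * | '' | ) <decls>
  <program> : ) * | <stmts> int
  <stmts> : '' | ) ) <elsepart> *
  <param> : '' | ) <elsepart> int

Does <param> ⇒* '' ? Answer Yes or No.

<param> has an ''-production, so <param> ⇒ ''.

Yes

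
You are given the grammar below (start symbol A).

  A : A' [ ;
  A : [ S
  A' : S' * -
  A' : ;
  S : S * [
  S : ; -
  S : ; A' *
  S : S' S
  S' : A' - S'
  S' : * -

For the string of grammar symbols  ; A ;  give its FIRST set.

; is a terminal; add {;} and stop.

{ ; }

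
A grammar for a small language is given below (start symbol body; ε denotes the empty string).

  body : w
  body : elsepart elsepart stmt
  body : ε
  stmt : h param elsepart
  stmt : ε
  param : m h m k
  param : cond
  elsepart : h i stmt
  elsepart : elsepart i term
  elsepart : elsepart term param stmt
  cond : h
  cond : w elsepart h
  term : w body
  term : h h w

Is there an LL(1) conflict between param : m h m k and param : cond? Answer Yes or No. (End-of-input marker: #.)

No

FIRST(m h m k) = { m } and FIRST(cond) = { h, w }.
The FIRST sets are disjoint and neither alternative is nullable — no conflict.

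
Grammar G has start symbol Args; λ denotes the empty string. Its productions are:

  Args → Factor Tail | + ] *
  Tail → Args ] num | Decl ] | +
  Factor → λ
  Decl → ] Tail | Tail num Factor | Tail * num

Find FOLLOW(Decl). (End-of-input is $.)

In Tail → Decl ]: add FIRST(]) = { ] }.
Union: FOLLOW(Decl) = { ] }.

{ ] }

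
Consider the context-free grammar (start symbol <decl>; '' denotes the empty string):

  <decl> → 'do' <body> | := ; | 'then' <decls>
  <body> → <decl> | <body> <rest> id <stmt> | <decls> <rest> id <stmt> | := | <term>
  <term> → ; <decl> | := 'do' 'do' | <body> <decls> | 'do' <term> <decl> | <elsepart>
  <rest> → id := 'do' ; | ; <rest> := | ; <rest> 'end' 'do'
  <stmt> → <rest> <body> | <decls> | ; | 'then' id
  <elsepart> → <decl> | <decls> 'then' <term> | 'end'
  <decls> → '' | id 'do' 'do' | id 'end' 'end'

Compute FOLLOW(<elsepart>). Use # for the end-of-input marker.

{ #, 'do', 'then', :=, ;, id }

In <term> → <elsepart>: <elsepart> is at the end, add FOLLOW(<term>) = { #, 'do', 'then', :=, ;, id }.
Union: FOLLOW(<elsepart>) = { #, 'do', 'then', :=, ;, id }.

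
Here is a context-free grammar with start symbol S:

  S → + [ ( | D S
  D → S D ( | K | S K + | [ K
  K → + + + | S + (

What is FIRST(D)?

{ +, [ }

From D → S D (: add FIRST(S) = { +, [ }.
From D → K: add FIRST(K) = { +, [ }.
From D → S K +: add FIRST(S) = { +, [ }.
D → [ K contributes {[}.
Union: FIRST(D) = { +, [ }.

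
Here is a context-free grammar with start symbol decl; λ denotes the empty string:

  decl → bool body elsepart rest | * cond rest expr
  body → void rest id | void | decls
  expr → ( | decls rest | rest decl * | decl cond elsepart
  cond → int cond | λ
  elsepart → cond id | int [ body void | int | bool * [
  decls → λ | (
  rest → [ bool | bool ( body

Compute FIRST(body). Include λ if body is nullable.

body → void rest id contributes {void}.
body → void contributes {void}.
From body → decls: add FIRST(decls) = { (, λ } (including λ since decls is nullable).
Union: FIRST(body) = { (, void, λ }.

{ (, void, λ }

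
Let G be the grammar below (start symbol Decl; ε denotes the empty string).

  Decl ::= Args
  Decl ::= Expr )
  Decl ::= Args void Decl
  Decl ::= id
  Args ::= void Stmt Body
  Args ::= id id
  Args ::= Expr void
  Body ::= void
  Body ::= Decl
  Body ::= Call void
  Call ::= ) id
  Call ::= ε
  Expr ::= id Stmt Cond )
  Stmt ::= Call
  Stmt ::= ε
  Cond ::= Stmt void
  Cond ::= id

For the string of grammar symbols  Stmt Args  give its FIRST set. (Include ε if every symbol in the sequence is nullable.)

{ ), id, void }

Add FIRST(Stmt)\{ε} = { ) }; Stmt is nullable, continue.
Add FIRST(Args) = { id, void }; Args is not nullable, stop.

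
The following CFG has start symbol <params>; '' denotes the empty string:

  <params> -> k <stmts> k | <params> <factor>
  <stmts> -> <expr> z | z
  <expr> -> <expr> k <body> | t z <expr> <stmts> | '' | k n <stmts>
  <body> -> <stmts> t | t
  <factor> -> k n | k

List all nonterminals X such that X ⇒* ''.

{ <expr> }

Directly nullable (have an ''-production): <expr>.
No other nonterminal has a production whose RHS symbols are all nullable.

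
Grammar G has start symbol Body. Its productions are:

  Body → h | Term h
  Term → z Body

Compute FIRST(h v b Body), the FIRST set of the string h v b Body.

h is a terminal; add {h} and stop.

{ h }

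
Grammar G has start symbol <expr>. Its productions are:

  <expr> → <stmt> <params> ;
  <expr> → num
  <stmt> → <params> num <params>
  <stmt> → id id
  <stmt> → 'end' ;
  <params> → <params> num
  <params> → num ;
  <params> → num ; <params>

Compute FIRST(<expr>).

From <expr> → <stmt> <params> ;: add FIRST(<stmt>) = { 'end', id, num }.
<expr> → num contributes {num}.
Union: FIRST(<expr>) = { 'end', id, num }.

{ 'end', id, num }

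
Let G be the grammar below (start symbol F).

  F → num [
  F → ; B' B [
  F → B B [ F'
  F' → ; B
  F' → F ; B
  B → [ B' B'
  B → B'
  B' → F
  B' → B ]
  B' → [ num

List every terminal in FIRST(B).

{ ;, [, num }

B → [ B' B' contributes {[}.
From B → B': add FIRST(B') = { ;, [, num }.
Union: FIRST(B) = { ;, [, num }.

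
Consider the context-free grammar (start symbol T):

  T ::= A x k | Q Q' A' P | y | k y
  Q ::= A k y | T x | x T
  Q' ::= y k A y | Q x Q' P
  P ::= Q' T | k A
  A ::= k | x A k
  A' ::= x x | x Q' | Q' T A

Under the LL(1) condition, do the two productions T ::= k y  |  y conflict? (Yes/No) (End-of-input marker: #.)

FIRST(k y) = { k } and FIRST(y) = { y }.
The FIRST sets are disjoint and neither alternative is nullable — no conflict.

No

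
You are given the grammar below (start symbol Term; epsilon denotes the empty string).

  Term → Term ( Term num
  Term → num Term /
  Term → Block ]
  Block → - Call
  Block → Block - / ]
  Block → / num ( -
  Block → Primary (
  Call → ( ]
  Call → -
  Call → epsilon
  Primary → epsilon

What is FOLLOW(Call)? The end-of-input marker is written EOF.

In Block → - Call: Call is at the end, add FOLLOW(Block) = { -, ] }.
Union: FOLLOW(Call) = { -, ] }.

{ -, ] }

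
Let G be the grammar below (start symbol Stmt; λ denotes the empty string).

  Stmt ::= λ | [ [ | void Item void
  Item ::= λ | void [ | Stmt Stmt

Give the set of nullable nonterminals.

Directly nullable (have an λ-production): Stmt, Item.

{ Item, Stmt }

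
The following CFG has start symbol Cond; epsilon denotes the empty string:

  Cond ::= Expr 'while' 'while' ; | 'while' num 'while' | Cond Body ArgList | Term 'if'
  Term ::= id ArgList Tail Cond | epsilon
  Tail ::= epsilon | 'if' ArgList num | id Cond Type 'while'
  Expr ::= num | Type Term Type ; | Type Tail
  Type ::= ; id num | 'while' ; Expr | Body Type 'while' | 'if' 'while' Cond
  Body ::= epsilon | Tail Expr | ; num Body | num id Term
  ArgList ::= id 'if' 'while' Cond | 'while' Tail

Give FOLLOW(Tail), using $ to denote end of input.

In Term ::= id ArgList Tail Cond: add FIRST(Cond) = { 'if', 'while', ;, id, num }.
In Expr ::= Type Tail: Tail is at the end, add FOLLOW(Expr) = { 'if', 'while', ;, id, num }.
In Body ::= Tail Expr: add FIRST(Expr) = { 'if', 'while', ;, id, num }.
In ArgList ::= 'while' Tail: Tail is at the end, add FOLLOW(ArgList) = { $, 'if', 'while', ;, id, num }.
Union: FOLLOW(Tail) = { $, 'if', 'while', ;, id, num }.

{ $, 'if', 'while', ;, id, num }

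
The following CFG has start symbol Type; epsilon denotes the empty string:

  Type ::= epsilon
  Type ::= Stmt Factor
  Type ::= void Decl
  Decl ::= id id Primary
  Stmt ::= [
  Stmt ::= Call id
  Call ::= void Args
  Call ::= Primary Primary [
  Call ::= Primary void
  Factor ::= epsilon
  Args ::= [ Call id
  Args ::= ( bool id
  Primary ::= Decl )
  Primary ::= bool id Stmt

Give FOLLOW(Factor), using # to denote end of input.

{ # }

In Type ::= Stmt Factor: Factor is at the end, add FOLLOW(Type) = { # }.
Union: FOLLOW(Factor) = { # }.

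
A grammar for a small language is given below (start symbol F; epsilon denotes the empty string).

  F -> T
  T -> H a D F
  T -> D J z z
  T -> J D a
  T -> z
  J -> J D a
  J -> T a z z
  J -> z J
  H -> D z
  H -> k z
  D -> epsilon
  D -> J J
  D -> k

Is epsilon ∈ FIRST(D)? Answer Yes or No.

Yes

D has an epsilon-production, so D ⇒ epsilon.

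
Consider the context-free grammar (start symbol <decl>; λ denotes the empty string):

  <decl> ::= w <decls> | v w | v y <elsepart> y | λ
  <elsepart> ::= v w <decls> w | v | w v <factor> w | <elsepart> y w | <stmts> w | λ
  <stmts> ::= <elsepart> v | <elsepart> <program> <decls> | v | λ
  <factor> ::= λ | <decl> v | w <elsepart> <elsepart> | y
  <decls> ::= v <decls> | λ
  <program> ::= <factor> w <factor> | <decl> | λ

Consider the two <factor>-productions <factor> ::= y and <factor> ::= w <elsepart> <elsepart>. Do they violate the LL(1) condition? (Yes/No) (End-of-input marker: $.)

FIRST(y) = { y } and FIRST(w <elsepart> <elsepart>) = { w }.
The FIRST sets are disjoint and neither alternative is nullable — no conflict.

No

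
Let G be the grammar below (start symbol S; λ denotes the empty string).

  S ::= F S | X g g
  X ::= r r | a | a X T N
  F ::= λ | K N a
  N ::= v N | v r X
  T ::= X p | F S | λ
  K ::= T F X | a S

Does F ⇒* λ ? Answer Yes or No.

F has an λ-production, so F ⇒ λ.

Yes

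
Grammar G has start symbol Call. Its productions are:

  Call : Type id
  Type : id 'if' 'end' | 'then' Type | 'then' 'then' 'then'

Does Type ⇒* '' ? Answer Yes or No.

No

No nonterminal in this grammar is nullable.
No production of Type has an RHS whose symbols are all nullable, so Type is not nullable.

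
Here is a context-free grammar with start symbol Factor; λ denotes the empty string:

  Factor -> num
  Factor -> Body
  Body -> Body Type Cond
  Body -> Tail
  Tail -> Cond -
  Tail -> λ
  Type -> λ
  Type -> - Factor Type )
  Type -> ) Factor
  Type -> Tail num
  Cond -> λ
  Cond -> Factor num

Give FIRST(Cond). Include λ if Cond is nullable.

Cond -> λ contributes λ.
From Cond -> Factor num: Factor nullable, take FIRST(Factor) ∪ {num} = { ), -, num }.
Union: FIRST(Cond) = { ), -, num, λ }.

{ ), -, num, λ }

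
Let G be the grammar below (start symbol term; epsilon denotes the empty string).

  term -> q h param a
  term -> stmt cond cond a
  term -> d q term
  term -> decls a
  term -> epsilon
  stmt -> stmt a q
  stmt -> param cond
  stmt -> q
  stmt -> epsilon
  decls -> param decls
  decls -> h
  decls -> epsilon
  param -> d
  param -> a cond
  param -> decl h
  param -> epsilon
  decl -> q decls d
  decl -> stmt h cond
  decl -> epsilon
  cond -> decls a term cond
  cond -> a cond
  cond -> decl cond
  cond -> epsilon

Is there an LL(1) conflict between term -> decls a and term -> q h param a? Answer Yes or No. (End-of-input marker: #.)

FIRST(decls a) = { a, d, h, q } and FIRST(q h param a) = { q }.
Both contain q, so the two alternatives are not disjoint — LL(1) conflict.

Yes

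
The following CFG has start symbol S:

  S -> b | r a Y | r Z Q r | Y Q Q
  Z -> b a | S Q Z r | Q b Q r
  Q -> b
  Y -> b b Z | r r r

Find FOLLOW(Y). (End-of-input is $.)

{ $, b }

In S -> r a Y: Y is at the end, add FOLLOW(S) = { $, b }.
In S -> Y Q Q: add FIRST(Q Q) = { b }.
Union: FOLLOW(Y) = { $, b }.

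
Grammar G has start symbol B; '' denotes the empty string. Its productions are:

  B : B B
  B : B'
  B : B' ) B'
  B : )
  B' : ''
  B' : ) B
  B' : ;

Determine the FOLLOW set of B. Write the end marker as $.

{ $, ), ; }

B is the start symbol, so $ ∈ FOLLOW(B).
In B : B B: add FIRST(B)\{''} = { ), ; }.
  Since B is nullable, also add FOLLOW(B) = { $, ), ; }.
In B : B B: B is at the end, add FOLLOW(B) = { $, ), ; }.
In B' : ) B: B is at the end, add FOLLOW(B') = { $, ), ; }.
Union: FOLLOW(B) = { $, ), ; }.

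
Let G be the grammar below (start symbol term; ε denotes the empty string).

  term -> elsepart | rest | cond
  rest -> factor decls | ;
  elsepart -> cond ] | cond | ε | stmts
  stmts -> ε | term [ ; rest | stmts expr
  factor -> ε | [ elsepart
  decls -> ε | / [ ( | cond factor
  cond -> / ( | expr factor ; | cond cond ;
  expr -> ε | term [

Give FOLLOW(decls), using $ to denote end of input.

{ $, /, ;, [ }

In rest -> factor decls: decls is at the end, add FOLLOW(rest) = { $, /, ;, [ }.
Union: FOLLOW(decls) = { $, /, ;, [ }.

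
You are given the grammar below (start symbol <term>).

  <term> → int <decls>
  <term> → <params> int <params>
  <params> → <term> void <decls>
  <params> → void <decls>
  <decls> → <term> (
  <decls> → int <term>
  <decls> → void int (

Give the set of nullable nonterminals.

{ } (none)

No nonterminal has an empty production or an RHS whose symbols are all nullable.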